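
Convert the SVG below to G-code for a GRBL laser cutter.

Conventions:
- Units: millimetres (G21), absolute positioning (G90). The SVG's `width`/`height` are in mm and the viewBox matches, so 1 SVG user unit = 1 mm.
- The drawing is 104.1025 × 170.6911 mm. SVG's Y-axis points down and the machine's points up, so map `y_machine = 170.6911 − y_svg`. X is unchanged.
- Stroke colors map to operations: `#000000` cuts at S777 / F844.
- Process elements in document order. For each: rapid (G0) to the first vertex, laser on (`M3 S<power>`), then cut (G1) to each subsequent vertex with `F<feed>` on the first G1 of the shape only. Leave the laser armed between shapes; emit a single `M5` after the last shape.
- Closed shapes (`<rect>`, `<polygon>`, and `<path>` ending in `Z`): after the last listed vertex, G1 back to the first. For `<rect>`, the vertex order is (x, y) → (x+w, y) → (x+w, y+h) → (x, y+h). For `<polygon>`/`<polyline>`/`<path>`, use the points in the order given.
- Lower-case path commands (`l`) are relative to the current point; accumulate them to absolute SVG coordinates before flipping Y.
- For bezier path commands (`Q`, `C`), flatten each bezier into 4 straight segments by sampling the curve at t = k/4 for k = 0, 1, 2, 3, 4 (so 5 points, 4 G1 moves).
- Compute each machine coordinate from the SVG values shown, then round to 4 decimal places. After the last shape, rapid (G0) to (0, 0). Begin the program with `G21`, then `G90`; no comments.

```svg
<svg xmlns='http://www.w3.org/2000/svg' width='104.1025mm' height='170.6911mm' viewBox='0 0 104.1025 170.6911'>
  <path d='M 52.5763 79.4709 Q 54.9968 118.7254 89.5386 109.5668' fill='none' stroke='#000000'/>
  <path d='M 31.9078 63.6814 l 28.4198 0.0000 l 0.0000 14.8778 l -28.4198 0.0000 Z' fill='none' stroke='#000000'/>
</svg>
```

G21
G90
G0 X52.5763 Y91.2202
M3 S777
G1 X55.7941 Y74.6188 F844
G1 X63.0271 Y64.0690
G1 X74.2753 Y59.5708
G1 X89.5386 Y61.1243
G0 X31.9078 Y107.0097
M3 S777
G1 X60.3276 Y107.0097 F844
G1 X60.3276 Y92.1319
G1 X31.9078 Y92.1319
G1 X31.9078 Y107.0097
M5
G0 X0.0000 Y0.0000

viewBox `0 0 104.1025 170.6911` with mm width/height → 1 unit = 1 mm. Flip: y_m = 170.6911 − y_svg.

**Shape 1** — `<path>` quadratic bezier, stroke `#000000` → cut (S777, F844). Control points (SVG): P0=(52.5763,79.4709), P1=(54.9968,118.7254), P2=(89.5386,109.5668); sampled at t=k/4. Machine vertices: (52.5763,91.2202) → (55.7941,74.6188) → (63.0271,64.0690) → (74.2753,59.5708) → (89.5386,61.1243). Open path.

**Shape 2** — `<path>` rectangle, stroke `#000000` → cut (S777, F844). Machine vertices: (31.9078,107.0097) → (60.3276,107.0097) → (60.3276,92.1319) → (31.9078,92.1319) → (31.9078,107.0097). Closed: final G1 returns to the first vertex.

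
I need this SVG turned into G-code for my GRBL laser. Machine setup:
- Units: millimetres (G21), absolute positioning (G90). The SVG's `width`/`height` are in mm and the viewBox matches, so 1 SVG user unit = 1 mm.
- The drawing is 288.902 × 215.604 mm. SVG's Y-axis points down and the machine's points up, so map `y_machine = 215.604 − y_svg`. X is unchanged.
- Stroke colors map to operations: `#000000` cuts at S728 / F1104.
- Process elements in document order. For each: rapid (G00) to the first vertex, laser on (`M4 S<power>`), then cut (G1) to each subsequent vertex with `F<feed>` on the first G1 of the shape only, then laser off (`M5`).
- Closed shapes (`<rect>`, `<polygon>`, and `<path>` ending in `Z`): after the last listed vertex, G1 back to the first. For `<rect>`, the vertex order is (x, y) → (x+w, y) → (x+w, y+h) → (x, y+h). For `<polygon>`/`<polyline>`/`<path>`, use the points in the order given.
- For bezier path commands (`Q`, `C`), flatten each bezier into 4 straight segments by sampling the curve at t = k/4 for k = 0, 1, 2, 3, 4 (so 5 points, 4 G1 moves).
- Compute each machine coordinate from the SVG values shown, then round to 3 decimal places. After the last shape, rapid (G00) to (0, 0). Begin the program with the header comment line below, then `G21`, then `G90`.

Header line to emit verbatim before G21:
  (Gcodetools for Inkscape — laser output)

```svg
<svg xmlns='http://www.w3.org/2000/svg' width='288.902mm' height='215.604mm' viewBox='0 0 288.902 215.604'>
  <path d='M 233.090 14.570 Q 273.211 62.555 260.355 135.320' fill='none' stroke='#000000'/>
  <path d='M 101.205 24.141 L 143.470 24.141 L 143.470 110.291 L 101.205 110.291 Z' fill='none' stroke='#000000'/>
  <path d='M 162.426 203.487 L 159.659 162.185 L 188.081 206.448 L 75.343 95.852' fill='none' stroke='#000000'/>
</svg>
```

1 u = 1 mm; y_m = 215.604 − y.

[1] `<path>` quadratic bezier, #000000→cut S728 F1104: (233.090,201.034) → (249.839,175.493) → (259.967,146.854) → (263.472,115.118) → (260.355,80.284)

[2] `<path>` rectangle, #000000→cut S728 F1104: (101.205,191.463) → (143.470,191.463) → (143.470,105.313) → (101.205,105.313) → (101.205,191.463) (closed)

[3] `<path>` open polyline, #000000→cut S728 F1104: (162.426,12.117) → (159.659,53.419) → (188.081,9.156) → (75.343,119.752)

(Gcodetools for Inkscape — laser output)
G21
G90
G00 X233.090 Y201.034
M4 S728
G1 X249.839 Y175.493 F1104
G1 X259.967 Y146.854
G1 X263.472 Y115.118
G1 X260.355 Y80.284
M5
G00 X101.205 Y191.463
M4 S728
G1 X143.470 Y191.463 F1104
G1 X143.470 Y105.313
G1 X101.205 Y105.313
G1 X101.205 Y191.463
M5
G00 X162.426 Y12.117
M4 S728
G1 X159.659 Y53.419 F1104
G1 X188.081 Y9.156
G1 X75.343 Y119.752
M5
G00 X0.000 Y0.000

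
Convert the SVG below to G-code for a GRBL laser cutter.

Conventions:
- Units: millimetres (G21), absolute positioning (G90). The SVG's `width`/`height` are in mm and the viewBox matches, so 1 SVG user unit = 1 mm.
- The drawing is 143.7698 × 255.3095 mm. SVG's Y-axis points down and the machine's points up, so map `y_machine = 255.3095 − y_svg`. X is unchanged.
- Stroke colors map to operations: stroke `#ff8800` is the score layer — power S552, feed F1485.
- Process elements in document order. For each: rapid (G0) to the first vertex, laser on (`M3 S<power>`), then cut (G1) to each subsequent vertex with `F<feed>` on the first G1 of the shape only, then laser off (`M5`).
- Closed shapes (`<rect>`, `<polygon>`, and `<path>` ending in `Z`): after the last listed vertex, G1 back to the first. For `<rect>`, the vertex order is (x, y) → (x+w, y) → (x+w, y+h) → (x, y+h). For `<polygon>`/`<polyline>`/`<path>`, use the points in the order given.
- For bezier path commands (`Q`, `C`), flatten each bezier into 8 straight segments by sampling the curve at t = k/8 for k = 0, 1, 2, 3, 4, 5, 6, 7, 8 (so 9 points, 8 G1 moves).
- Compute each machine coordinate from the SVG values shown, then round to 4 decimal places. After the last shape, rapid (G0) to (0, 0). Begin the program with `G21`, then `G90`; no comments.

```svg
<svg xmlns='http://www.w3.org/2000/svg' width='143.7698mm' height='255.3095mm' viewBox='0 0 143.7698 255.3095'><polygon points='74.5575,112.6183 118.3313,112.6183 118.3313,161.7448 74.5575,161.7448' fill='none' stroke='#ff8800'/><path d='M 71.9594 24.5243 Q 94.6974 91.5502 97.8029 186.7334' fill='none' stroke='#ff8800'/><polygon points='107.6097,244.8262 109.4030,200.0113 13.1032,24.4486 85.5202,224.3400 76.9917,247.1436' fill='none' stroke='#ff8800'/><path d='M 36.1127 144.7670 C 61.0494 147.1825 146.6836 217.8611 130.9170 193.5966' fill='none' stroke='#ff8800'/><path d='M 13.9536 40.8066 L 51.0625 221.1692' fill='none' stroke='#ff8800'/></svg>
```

Since the viewBox matches the mm dimensions, user units are millimetres directly. The only transform is the Y-flip y_m = 255.3095 − y_svg.

Shape 1 is a rectangle drawn with `<polygon>`. Its stroke #ff8800 means score at S552, F1485. After flipping Y the toolpath is (74.5575,142.6912) → (118.3313,142.6912) → (118.3313,93.5647) → (74.5575,93.5647) → (74.5575,142.6912), returning to the start.

Shape 2 is a quadratic bezier drawn with `<path>`. Its stroke #ff8800 means score at S552, F1485. After flipping Y the toolpath is (71.9594,230.7852) → (77.3371,213.5888) → (82.1014,195.5124) → (86.2521,176.5562) → (89.7893,156.7200) → (92.7130,136.0039) → (95.0231,114.4079) → (96.7198,91.9319) → (97.8029,68.5761).

Shape 3 is a closed polygon drawn with `<polygon>`. Its stroke #ff8800 means score at S552, F1485. After flipping Y the toolpath is (107.6097,10.4833) → (109.4030,55.2982) → (13.1032,230.8609) → (85.5202,30.9695) → (76.9917,8.1659) → (107.6097,10.4833), returning to the start.

Shape 4 is a cubic bezier drawn with `<path>`. Its stroke #ff8800 means score at S552, F1485. After flipping Y the toolpath is (36.1127,110.5425) → (47.9926,106.7556) → (63.6632,98.4816) → (81.2251,87.6331) → (98.7786,76.1227) → (114.4241,65.8629) → (126.2621,58.7663) → (132.3929,56.7454) → (130.9170,61.7129).

Shape 5 is a line segment drawn with `<path>`. Its stroke #ff8800 means score at S552, F1485. After flipping Y the toolpath is (13.9536,214.5029) → (51.0625,34.1403).

G21
G90
G0 X74.5575 Y142.6912
M3 S552
G1 X118.3313 Y142.6912 F1485
G1 X118.3313 Y93.5647
G1 X74.5575 Y93.5647
G1 X74.5575 Y142.6912
M5
G0 X71.9594 Y230.7852
M3 S552
G1 X77.3371 Y213.5888 F1485
G1 X82.1014 Y195.5124
G1 X86.2521 Y176.5562
G1 X89.7893 Y156.7200
G1 X92.7130 Y136.0039
G1 X95.0231 Y114.4079
G1 X96.7198 Y91.9319
G1 X97.8029 Y68.5761
M5
G0 X107.6097 Y10.4833
M3 S552
G1 X109.4030 Y55.2982 F1485
G1 X13.1032 Y230.8609
G1 X85.5202 Y30.9695
G1 X76.9917 Y8.1659
G1 X107.6097 Y10.4833
M5
G0 X36.1127 Y110.5425
M3 S552
G1 X47.9926 Y106.7556 F1485
G1 X63.6632 Y98.4816
G1 X81.2251 Y87.6331
G1 X98.7786 Y76.1227
G1 X114.4241 Y65.8629
G1 X126.2621 Y58.7663
G1 X132.3929 Y56.7454
G1 X130.9170 Y61.7129
M5
G0 X13.9536 Y214.5029
M3 S552
G1 X51.0625 Y34.1403 F1485
M5
G0 X0.0000 Y0.0000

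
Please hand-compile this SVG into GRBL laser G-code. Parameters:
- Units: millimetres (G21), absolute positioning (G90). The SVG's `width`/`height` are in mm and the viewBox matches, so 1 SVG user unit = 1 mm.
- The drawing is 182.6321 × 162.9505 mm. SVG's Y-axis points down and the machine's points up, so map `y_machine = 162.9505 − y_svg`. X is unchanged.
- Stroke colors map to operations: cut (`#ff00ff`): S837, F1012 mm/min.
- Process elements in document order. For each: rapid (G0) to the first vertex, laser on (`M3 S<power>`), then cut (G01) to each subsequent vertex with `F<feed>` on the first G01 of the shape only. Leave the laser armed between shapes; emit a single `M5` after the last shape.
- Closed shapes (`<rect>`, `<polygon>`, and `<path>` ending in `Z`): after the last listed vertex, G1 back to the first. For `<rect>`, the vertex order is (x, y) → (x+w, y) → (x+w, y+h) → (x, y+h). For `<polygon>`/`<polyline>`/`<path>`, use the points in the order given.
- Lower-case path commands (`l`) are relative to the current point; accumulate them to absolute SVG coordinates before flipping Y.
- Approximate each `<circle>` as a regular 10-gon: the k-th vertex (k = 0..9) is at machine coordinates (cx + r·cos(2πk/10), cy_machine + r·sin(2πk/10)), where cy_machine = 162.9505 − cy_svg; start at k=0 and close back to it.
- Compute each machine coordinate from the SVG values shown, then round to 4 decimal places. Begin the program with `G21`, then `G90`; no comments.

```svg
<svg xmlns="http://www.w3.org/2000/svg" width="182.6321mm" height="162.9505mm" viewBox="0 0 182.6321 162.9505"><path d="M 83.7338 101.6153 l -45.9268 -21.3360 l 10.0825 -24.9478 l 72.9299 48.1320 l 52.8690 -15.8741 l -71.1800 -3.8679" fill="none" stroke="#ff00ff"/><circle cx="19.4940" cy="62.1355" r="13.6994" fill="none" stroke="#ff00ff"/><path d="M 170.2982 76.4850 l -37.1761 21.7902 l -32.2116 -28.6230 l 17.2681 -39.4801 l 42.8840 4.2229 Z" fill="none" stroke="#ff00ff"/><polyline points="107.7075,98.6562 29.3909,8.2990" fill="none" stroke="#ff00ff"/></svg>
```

G21
G90
G0 X83.7338 Y61.3352
M3 S837
G01 X37.8070 Y82.6712 F1012
G01 X47.8895 Y107.6190
G01 X120.8194 Y59.4870
G01 X173.6884 Y75.3611
G01 X102.5084 Y79.2290
G0 X33.1934 Y100.8150
M3 S837
G01 X30.5770 Y108.8673 F1012
G01 X23.7273 Y113.8439
G01 X15.2607 Y113.8439
G01 X8.4110 Y108.8673
G01 X5.7946 Y100.8150
G01 X8.4110 Y92.7627
G01 X15.2607 Y87.7861
G01 X23.7273 Y87.7861
G01 X30.5770 Y92.7627
G01 X33.1934 Y100.8150
G0 X170.2982 Y86.4655
M3 S837
G01 X133.1221 Y64.6753 F1012
G01 X100.9105 Y93.2983
G01 X118.1786 Y132.7784
G01 X161.0626 Y128.5555
G01 X170.2982 Y86.4655
G0 X107.7075 Y64.2943
M3 S837
G01 X29.3909 Y154.6515 F1012
M5

viewBox `0 0 182.6321 162.9505` with mm width/height → 1 unit = 1 mm. Flip: y_m = 162.9505 − y_svg.

**Shape 1** — `<path>` open polyline, stroke `#ff00ff` → cut (S837, F1012). Machine vertices: (83.7338,61.3352) → (37.8070,82.6712) → (47.8895,107.6190) → (120.8194,59.4870) → (173.6884,75.3611) → (102.5084,79.2290). Open path.

**Shape 2** — `<circle>` circle, stroke `#ff00ff` → cut (S837, F1012). Machine vertices: (33.1934,100.8150) → (30.5770,108.8673) → (23.7273,113.8439) → (15.2607,113.8439) → (8.4110,108.8673) → (5.7946,100.8150) → (8.4110,92.7627) → (15.2607,87.7861) → (23.7273,87.7861) → (30.5770,92.7627) → (33.1934,100.8150). Closed: final G1 returns to the first vertex.

**Shape 3** — `<path>` regular polygon, stroke `#ff00ff` → cut (S837, F1012). Machine vertices: (170.2982,86.4655) → (133.1221,64.6753) → (100.9105,93.2983) → (118.1786,132.7784) → (161.0626,128.5555) → (170.2982,86.4655). Closed: final G1 returns to the first vertex.

**Shape 4** — `<polyline>` line segment, stroke `#ff00ff` → cut (S837, F1012). Machine vertices: (107.7075,64.2943) → (29.3909,154.6515). Open path.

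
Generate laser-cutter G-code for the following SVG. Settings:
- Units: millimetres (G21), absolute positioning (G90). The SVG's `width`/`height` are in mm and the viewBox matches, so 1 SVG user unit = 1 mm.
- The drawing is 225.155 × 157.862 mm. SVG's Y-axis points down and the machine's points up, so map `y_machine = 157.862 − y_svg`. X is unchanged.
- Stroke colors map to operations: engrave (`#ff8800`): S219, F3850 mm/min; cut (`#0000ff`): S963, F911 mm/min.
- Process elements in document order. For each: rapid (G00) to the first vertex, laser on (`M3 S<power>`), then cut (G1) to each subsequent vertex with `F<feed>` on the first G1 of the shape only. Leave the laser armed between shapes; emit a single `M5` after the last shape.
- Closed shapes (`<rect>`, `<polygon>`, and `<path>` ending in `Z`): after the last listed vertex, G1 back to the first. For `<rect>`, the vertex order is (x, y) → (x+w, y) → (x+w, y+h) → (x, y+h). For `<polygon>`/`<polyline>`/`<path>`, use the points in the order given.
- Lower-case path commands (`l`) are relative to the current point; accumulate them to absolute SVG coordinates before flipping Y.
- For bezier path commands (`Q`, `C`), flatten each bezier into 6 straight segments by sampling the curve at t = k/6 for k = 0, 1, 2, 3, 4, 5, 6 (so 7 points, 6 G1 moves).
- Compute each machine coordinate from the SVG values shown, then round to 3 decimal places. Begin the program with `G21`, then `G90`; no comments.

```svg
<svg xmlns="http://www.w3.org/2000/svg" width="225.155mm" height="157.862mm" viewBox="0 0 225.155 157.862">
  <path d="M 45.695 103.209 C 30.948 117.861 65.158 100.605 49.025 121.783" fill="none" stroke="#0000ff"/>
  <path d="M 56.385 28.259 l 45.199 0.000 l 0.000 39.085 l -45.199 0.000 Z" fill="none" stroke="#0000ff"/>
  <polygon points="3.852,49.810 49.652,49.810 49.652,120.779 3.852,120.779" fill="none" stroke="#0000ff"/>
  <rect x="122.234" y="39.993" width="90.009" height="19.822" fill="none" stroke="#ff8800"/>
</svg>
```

1 u = 1 mm; y_m = 157.862 − y.

[1] `<path>` cubic bezier, #0000ff→cut S963 F911: (45.695,54.653) → (41.942,49.660) → (43.589,48.032) → (47.880,47.813) → (52.055,47.051) → (53.356,43.791) → (49.025,36.079)

[2] `<path>` rectangle, #0000ff→cut S963 F911: (56.385,129.603) → (101.584,129.603) → (101.584,90.518) → (56.385,90.518) → (56.385,129.603) (closed)

[3] `<polygon>` rectangle, #0000ff→cut S963 F911: (3.852,108.052) → (49.652,108.052) → (49.652,37.083) → (3.852,37.083) → (3.852,108.052) (closed)

[4] `<rect>` rectangle, #ff8800→engrave S219 F3850: (122.234,117.869) → (212.243,117.869) → (212.243,98.047) → (122.234,98.047) → (122.234,117.869) (closed)

G21
G90
G00 X45.695 Y54.653
M3 S963
G1 X41.942 Y49.660 F911
G1 X43.589 Y48.032
G1 X47.880 Y47.813
G1 X52.055 Y47.051
G1 X53.356 Y43.791
G1 X49.025 Y36.079
G00 X56.385 Y129.603
M3 S963
G1 X101.584 Y129.603 F911
G1 X101.584 Y90.518
G1 X56.385 Y90.518
G1 X56.385 Y129.603
G00 X3.852 Y108.052
M3 S963
G1 X49.652 Y108.052 F911
G1 X49.652 Y37.083
G1 X3.852 Y37.083
G1 X3.852 Y108.052
G00 X122.234 Y117.869
M3 S219
G1 X212.243 Y117.869 F3850
G1 X212.243 Y98.047
G1 X122.234 Y98.047
G1 X122.234 Y117.869
M5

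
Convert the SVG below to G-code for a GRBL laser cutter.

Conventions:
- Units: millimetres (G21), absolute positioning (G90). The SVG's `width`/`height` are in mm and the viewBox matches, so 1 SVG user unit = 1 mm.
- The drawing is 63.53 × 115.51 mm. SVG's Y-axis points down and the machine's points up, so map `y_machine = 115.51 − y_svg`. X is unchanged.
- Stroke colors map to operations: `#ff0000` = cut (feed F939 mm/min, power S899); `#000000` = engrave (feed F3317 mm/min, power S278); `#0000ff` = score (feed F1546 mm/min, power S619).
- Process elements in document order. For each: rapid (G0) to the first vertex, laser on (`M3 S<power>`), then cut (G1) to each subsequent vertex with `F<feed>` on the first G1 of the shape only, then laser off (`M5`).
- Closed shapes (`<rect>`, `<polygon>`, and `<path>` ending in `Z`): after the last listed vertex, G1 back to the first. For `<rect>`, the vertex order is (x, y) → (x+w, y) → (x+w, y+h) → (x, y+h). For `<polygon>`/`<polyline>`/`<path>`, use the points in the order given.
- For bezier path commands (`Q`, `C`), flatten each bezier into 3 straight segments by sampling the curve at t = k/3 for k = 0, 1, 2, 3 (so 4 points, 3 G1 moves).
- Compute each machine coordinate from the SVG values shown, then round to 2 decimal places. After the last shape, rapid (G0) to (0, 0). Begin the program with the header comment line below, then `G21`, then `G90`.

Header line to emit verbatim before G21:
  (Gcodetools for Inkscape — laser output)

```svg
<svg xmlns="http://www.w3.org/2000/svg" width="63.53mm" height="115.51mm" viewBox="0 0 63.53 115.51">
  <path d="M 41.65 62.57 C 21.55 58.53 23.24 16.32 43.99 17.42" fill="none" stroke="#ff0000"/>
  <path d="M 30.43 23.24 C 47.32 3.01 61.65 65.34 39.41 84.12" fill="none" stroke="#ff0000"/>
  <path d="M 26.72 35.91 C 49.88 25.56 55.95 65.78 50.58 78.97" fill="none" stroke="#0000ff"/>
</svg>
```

(Gcodetools for Inkscape — laser output)
G21
G90
G0 X41.65 Y52.94
M3 S899
G1 X28.71 Y66.69 F939
G1 X29.69 Y87.77
G1 X43.99 Y98.09
M5
G0 X30.43 Y92.27
M3 S899
G1 X45.21 Y89.65 F939
G1 X50.72 Y60.02
G1 X39.41 Y31.39
M5
G0 X26.72 Y79.60
M3 S619
G1 X44.39 Y75.97 F1546
G1 X51.93 Y55.87
G1 X50.58 Y36.54
M5
G0 X0.00 Y0.00

viewBox `0 0 63.53 115.51` with mm width/height → 1 unit = 1 mm. Flip: y_m = 115.51 − y_svg.

**Shape 1** — `<path>` cubic bezier, stroke `#ff0000` → cut (S899, F939). Control points (SVG): P0=(41.65,62.57), P1=(21.55,58.53), P2=(23.24,16.32), P3=(43.99,17.42); sampled at t=k/3. Machine vertices: (41.65,52.94) → (28.71,66.69) → (29.69,87.77) → (43.99,98.09). Open path.

**Shape 2** — `<path>` cubic bezier, stroke `#ff0000` → cut (S899, F939). Control points (SVG): P0=(30.43,23.24), P1=(47.32,3.01), P2=(61.65,65.34), P3=(39.41,84.12); sampled at t=k/3. Machine vertices: (30.43,92.27) → (45.21,89.65) → (50.72,60.02) → (39.41,31.39). Open path.

**Shape 3** — `<path>` cubic bezier, stroke `#0000ff` → score (S619, F1546). Control points (SVG): P0=(26.72,35.91), P1=(49.88,25.56), P2=(55.95,65.78), P3=(50.58,78.97); sampled at t=k/3. Machine vertices: (26.72,79.60) → (44.39,75.97) → (51.93,55.87) → (50.58,36.54). Open path.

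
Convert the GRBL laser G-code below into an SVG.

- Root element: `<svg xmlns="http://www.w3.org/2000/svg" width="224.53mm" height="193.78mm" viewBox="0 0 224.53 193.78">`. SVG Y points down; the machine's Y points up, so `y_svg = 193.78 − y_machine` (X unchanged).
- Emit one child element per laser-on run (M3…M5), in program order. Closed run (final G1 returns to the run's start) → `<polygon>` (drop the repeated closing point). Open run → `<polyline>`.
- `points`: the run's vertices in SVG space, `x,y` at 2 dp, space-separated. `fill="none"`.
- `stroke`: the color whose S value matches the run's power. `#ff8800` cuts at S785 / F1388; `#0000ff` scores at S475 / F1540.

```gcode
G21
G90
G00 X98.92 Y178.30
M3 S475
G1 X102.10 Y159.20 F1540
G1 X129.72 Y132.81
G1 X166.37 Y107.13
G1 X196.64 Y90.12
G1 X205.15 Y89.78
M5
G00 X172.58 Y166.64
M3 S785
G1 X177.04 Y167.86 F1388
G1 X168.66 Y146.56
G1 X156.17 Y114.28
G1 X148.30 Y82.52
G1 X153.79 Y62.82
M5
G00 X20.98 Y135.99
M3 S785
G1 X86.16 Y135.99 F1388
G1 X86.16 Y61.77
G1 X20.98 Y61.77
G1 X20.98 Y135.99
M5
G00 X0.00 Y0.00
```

<svg xmlns="http://www.w3.org/2000/svg" width="224.53mm" height="193.78mm" viewBox="0 0 224.53 193.78">
  <polyline points="98.92,15.48 102.10,34.58 129.72,60.97 166.37,86.65 196.64,103.66 205.15,104.00" fill="none" stroke="#0000ff"/>
  <polyline points="172.58,27.14 177.04,25.92 168.66,47.22 156.17,79.50 148.30,111.26 153.79,130.96" fill="none" stroke="#ff8800"/>
  <polygon points="20.98,57.79 86.16,57.79 86.16,132.01 20.98,132.01" fill="none" stroke="#ff8800"/>
</svg>

Each laser-on run becomes one SVG element. Flip Y back into SVG space with y_svg = 193.78 − y_machine.

Run 1: S475 ⇒ score layer `#0000ff`. The run is open, so emit a `<polyline>` with points (Y-flipped): 98.92,15.48 102.10,34.58 129.72,60.97 166.37,86.65 196.64,103.66 205.15,104.00.

Run 2: power S785 maps to stroke `#ff8800` (cut). The run is open, so emit a `<polyline>` with points (Y-flipped): 172.58,27.14 177.04,25.92 168.66,47.22 156.17,79.50 148.30,111.26 153.79,130.96.

Run 3: S785 ⇒ cut layer `#ff8800`. The run returns to its start, so emit a `<polygon>` with points (Y-flipped): 20.98,57.79 86.16,57.79 86.16,132.01 20.98,132.01.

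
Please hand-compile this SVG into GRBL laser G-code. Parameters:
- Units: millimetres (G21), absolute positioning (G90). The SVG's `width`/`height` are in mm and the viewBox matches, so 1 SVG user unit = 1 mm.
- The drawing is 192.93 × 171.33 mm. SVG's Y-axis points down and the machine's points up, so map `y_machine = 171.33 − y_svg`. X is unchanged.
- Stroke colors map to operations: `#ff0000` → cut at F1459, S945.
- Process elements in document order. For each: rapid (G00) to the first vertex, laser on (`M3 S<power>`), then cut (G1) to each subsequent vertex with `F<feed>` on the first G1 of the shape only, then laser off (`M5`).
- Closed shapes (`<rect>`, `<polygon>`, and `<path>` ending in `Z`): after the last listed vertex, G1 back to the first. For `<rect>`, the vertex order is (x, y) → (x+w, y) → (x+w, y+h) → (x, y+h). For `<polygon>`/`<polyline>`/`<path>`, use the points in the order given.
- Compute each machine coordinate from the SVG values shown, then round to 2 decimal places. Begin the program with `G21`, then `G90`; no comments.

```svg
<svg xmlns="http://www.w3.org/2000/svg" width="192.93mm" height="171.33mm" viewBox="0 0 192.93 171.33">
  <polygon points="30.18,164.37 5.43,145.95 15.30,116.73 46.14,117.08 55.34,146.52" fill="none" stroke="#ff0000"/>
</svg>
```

G21
G90
G00 X30.18 Y6.96
M3 S945
G1 X5.43 Y25.38 F1459
G1 X15.30 Y54.60
G1 X46.14 Y54.25
G1 X55.34 Y24.81
G1 X30.18 Y6.96
M5

viewBox `0 0 192.93 171.33` with mm width/height → 1 unit = 1 mm. Flip: y_m = 171.33 − y_svg.

**Shape 1** — `<polygon>` regular polygon, stroke `#ff0000` → cut (S945, F1459). Machine vertices: (30.18,6.96) → (5.43,25.38) → (15.30,54.60) → (46.14,54.25) → (55.34,24.81) → (30.18,6.96). Closed: final G1 returns to the first vertex.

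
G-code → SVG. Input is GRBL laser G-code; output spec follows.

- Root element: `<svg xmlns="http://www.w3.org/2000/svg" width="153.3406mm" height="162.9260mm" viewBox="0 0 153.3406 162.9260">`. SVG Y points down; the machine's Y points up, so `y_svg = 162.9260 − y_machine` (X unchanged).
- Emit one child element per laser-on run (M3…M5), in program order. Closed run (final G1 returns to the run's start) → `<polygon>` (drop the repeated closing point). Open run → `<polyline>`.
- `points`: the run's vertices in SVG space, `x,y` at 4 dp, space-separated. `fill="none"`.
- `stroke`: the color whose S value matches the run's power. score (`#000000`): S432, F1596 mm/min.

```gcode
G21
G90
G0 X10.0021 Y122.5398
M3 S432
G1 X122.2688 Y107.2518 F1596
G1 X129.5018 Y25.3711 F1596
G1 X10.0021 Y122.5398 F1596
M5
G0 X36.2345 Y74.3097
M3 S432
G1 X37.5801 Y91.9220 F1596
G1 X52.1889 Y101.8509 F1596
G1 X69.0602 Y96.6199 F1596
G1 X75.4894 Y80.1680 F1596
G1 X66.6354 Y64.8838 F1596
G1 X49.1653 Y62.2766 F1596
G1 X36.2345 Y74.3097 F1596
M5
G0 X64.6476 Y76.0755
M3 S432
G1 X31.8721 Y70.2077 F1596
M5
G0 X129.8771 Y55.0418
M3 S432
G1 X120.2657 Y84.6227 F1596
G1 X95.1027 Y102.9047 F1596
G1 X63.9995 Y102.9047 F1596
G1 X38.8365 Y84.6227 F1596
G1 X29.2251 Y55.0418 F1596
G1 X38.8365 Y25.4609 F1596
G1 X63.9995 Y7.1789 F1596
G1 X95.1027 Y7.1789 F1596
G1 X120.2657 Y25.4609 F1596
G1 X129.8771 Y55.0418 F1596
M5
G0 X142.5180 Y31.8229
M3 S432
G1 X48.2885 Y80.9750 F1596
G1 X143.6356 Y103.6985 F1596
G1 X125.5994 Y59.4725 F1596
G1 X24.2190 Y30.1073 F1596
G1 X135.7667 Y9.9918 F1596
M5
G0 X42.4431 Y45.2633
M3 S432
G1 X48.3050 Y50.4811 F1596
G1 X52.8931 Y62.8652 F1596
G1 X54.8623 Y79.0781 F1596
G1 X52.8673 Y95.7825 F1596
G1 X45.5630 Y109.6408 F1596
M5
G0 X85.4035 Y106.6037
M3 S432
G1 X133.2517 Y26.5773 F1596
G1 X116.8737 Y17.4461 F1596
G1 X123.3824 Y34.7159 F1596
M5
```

y_svg = 162.9260 − y_m. Every run uses S432, so all elements get stroke `#000000` (score).

[1] closed run; points: 10.0021,40.3862 122.2688,55.6742 129.5018,137.5549

[2] closed run; points: 36.2345,88.6163 37.5801,71.0040 52.1889,61.0751 69.0602,66.3061 75.4894,82.7580 66.6354,98.0422 49.1653,100.6494

[3] open run; points: 64.6476,86.8505 31.8721,92.7183

[4] closed run; points: 129.8771,107.8842 120.2657,78.3033 95.1027,60.0213 63.9995,60.0213 38.8365,78.3033 29.2251,107.8842 38.8365,137.4651 63.9995,155.7471 95.1027,155.7471 120.2657,137.4651

[5] open run; points: 142.5180,131.1031 48.2885,81.9510 143.6356,59.2275 125.5994,103.4535 24.2190,132.8187 135.7667,152.9342

[6] open run; points: 42.4431,117.6627 48.3050,112.4449 52.8931,100.0608 54.8623,83.8479 52.8673,67.1435 45.5630,53.2852

[7] open run; points: 85.4035,56.3223 133.2517,136.3487 116.8737,145.4799 123.3824,128.2101

<svg xmlns="http://www.w3.org/2000/svg" width="153.3406mm" height="162.9260mm" viewBox="0 0 153.3406 162.9260">
  <polygon points="10.0021,40.3862 122.2688,55.6742 129.5018,137.5549" fill="none" stroke="#000000"/>
  <polygon points="36.2345,88.6163 37.5801,71.0040 52.1889,61.0751 69.0602,66.3061 75.4894,82.7580 66.6354,98.0422 49.1653,100.6494" fill="none" stroke="#000000"/>
  <polyline points="64.6476,86.8505 31.8721,92.7183" fill="none" stroke="#000000"/>
  <polygon points="129.8771,107.8842 120.2657,78.3033 95.1027,60.0213 63.9995,60.0213 38.8365,78.3033 29.2251,107.8842 38.8365,137.4651 63.9995,155.7471 95.1027,155.7471 120.2657,137.4651" fill="none" stroke="#000000"/>
  <polyline points="142.5180,131.1031 48.2885,81.9510 143.6356,59.2275 125.5994,103.4535 24.2190,132.8187 135.7667,152.9342" fill="none" stroke="#000000"/>
  <polyline points="42.4431,117.6627 48.3050,112.4449 52.8931,100.0608 54.8623,83.8479 52.8673,67.1435 45.5630,53.2852" fill="none" stroke="#000000"/>
  <polyline points="85.4035,56.3223 133.2517,136.3487 116.8737,145.4799 123.3824,128.2101" fill="none" stroke="#000000"/>
</svg>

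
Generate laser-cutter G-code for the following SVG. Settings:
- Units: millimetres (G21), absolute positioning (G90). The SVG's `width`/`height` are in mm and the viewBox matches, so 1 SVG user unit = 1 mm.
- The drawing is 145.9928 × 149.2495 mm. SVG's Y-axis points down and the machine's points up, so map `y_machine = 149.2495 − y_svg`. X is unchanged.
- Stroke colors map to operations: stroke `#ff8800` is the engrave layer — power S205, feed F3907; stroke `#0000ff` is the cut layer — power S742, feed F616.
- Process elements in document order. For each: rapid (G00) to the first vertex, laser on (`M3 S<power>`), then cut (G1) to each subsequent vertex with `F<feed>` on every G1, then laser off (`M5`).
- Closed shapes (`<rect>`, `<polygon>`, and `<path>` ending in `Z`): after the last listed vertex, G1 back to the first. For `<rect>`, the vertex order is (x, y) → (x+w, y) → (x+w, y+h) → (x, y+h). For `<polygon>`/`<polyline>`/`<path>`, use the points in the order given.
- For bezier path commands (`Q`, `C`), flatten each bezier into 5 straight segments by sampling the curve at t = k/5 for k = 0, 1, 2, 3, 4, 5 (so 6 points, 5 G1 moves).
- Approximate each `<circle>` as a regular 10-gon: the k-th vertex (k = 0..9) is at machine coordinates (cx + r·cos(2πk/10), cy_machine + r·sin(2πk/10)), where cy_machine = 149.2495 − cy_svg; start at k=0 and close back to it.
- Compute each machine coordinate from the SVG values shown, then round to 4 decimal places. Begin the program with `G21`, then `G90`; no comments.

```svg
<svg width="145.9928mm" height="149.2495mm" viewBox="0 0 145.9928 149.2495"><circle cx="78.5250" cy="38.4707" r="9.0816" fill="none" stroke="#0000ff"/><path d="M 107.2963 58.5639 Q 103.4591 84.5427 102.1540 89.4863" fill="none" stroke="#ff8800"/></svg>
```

viewBox `0 0 145.9928 149.2495` with mm width/height → 1 unit = 1 mm. Flip: y_m = 149.2495 − y_svg.

**Shape 1** — `<circle>` circle, stroke `#0000ff` → cut (S742, F616). Machine vertices: (87.6066,110.7788) → (85.8722,116.1168) → (81.3314,119.4159) → (75.7186,119.4159) → (71.1778,116.1168) → (69.4434,110.7788) → (71.1778,105.4408) → (75.7186,102.1417) → (81.3314,102.1417) → (85.8722,105.4408) → (87.6066,110.7788). Closed: final G1 returns to the first vertex.

**Shape 2** — `<path>` quadratic bezier, stroke `#ff8800` → engrave (S205, F3907). Control points (SVG): P0=(107.2963,58.5639), P1=(103.4591,84.5427), P2=(102.1540,89.4863); sampled at t=k/5. Machine vertices: (107.2963,90.6856) → (105.8627,81.1355) → (104.6317,73.2682) → (103.6032,67.0837) → (102.7773,62.5820) → (102.1540,59.7632). Open path.

G21
G90
G00 X87.6066 Y110.7788
M3 S742
G1 X85.8722 Y116.1168 F616
G1 X81.3314 Y119.4159 F616
G1 X75.7186 Y119.4159 F616
G1 X71.1778 Y116.1168 F616
G1 X69.4434 Y110.7788 F616
G1 X71.1778 Y105.4408 F616
G1 X75.7186 Y102.1417 F616
G1 X81.3314 Y102.1417 F616
G1 X85.8722 Y105.4408 F616
G1 X87.6066 Y110.7788 F616
M5
G00 X107.2963 Y90.6856
M3 S205
G1 X105.8627 Y81.1355 F3907
G1 X104.6317 Y73.2682 F3907
G1 X103.6032 Y67.0837 F3907
G1 X102.7773 Y62.5820 F3907
G1 X102.1540 Y59.7632 F3907
M5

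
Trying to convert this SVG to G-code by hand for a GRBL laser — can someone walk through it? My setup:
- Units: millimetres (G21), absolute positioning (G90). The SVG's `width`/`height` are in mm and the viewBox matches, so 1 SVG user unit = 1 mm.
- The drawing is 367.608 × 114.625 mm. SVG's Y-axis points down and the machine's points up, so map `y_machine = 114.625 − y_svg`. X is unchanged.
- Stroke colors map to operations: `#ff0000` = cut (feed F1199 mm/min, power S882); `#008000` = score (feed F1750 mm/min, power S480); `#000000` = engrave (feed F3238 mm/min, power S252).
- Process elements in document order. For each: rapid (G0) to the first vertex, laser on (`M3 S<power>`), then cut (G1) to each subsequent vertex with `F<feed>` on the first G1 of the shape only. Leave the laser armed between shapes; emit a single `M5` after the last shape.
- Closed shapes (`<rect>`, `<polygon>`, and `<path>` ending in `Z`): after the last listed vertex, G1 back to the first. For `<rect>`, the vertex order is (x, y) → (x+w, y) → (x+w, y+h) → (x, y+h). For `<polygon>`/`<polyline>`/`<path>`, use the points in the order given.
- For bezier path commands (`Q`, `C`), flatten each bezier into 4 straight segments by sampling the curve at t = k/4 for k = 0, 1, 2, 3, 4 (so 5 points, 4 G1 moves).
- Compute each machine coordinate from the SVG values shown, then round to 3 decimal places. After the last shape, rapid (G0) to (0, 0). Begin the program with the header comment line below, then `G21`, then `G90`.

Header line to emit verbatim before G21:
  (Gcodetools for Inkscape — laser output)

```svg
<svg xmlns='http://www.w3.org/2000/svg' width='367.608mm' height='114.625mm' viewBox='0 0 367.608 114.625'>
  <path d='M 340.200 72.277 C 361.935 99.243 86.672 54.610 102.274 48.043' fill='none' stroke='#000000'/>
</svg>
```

(Gcodetools for Inkscape — laser output)
G21
G90
G0 X340.200 Y42.348
M3 S252
G1 X309.999 Y33.835 F3238
G1 X223.537 Y41.890
G1 X135.924 Y56.233
G1 X102.274 Y66.582
M5
G0 X0.000 Y0.000

viewBox `0 0 367.608 114.625` with mm width/height → 1 unit = 1 mm. Flip: y_m = 114.625 − y_svg.

**Shape 1** — `<path>` cubic bezier, stroke `#000000` → engrave (S252, F3238). Control points (SVG): P0=(340.200,72.277), P1=(361.935,99.243), P2=(86.672,54.610), P3=(102.274,48.043); sampled at t=k/4. Machine vertices: (340.200,42.348) → (309.999,33.835) → (223.537,41.890) → (135.924,56.233) → (102.274,66.582). Open path.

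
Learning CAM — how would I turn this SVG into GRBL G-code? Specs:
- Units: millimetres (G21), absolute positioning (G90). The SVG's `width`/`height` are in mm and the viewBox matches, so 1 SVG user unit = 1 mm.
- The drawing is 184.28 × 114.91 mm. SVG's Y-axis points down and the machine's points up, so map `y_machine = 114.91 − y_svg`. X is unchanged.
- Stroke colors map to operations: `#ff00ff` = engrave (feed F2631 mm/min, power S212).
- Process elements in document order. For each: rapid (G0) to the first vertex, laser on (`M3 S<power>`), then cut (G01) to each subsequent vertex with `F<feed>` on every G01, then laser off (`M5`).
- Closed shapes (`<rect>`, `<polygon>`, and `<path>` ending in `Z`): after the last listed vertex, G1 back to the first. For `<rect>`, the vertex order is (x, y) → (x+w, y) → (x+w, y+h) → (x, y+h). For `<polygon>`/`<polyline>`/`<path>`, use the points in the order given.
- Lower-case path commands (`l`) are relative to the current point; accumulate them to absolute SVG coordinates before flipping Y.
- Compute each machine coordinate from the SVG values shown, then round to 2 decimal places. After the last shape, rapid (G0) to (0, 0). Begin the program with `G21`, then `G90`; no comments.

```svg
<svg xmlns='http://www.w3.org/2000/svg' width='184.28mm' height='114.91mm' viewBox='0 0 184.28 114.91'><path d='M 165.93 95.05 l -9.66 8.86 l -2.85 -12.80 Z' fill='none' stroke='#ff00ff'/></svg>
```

G21
G90
G0 X165.93 Y19.86
M3 S212
G01 X156.27 Y11.00 F2631
G01 X153.42 Y23.80 F2631
G01 X165.93 Y19.86 F2631
M5
G0 X0.00 Y0.00

viewBox `0 0 184.28 114.91` with mm width/height → 1 unit = 1 mm. Flip: y_m = 114.91 − y_svg.

**Shape 1** — `<path>` regular polygon, stroke `#ff00ff` → engrave (S212, F2631). Machine vertices: (165.93,19.86) → (156.27,11.00) → (153.42,23.80) → (165.93,19.86). Closed: final G1 returns to the first vertex.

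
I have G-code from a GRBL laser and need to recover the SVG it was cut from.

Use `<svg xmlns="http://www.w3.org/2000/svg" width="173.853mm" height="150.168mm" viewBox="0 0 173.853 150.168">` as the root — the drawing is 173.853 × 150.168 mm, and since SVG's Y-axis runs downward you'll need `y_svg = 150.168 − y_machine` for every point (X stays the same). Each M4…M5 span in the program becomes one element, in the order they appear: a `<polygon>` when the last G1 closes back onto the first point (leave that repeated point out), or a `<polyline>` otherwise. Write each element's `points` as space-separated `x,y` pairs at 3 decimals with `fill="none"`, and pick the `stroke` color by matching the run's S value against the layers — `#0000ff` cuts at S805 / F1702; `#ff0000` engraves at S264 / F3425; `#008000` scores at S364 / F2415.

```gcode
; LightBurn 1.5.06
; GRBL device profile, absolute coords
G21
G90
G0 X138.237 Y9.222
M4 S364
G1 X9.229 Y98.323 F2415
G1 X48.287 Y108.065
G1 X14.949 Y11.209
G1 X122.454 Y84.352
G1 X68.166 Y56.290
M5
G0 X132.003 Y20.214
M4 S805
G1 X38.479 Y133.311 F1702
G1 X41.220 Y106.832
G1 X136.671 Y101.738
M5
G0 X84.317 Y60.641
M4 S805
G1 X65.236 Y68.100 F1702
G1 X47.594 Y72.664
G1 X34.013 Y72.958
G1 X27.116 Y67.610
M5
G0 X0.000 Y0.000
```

<svg xmlns="http://www.w3.org/2000/svg" width="173.853mm" height="150.168mm" viewBox="0 0 173.853 150.168">
  <polyline points="138.237,140.946 9.229,51.845 48.287,42.103 14.949,138.959 122.454,65.816 68.166,93.878" fill="none" stroke="#008000"/>
  <polyline points="132.003,129.954 38.479,16.857 41.220,43.336 136.671,48.430" fill="none" stroke="#0000ff"/>
  <polyline points="84.317,89.527 65.236,82.068 47.594,77.504 34.013,77.210 27.116,82.558" fill="none" stroke="#0000ff"/>
</svg>

Machine Y-up, SVG Y-down with viewBox height 150.168, so y_svg = 150.168 − y_machine; X carries over.

Run 1: S364 ⇒ score layer `#008000`. The run is open, so emit a `<polyline>` with points (Y-flipped): 138.237,140.946 9.229,51.845 48.287,42.103 14.949,138.959 122.454,65.816 68.166,93.878.

Run 2: power S805 maps to stroke `#0000ff` (cut). The run is open, so emit a `<polyline>` with points (Y-flipped): 132.003,129.954 38.479,16.857 41.220,43.336 136.671,48.430.

Run 3: power S805 maps to stroke `#0000ff` (cut). The run is open, so emit a `<polyline>` with points (Y-flipped): 84.317,89.527 65.236,82.068 47.594,77.504 34.013,77.210 27.116,82.558.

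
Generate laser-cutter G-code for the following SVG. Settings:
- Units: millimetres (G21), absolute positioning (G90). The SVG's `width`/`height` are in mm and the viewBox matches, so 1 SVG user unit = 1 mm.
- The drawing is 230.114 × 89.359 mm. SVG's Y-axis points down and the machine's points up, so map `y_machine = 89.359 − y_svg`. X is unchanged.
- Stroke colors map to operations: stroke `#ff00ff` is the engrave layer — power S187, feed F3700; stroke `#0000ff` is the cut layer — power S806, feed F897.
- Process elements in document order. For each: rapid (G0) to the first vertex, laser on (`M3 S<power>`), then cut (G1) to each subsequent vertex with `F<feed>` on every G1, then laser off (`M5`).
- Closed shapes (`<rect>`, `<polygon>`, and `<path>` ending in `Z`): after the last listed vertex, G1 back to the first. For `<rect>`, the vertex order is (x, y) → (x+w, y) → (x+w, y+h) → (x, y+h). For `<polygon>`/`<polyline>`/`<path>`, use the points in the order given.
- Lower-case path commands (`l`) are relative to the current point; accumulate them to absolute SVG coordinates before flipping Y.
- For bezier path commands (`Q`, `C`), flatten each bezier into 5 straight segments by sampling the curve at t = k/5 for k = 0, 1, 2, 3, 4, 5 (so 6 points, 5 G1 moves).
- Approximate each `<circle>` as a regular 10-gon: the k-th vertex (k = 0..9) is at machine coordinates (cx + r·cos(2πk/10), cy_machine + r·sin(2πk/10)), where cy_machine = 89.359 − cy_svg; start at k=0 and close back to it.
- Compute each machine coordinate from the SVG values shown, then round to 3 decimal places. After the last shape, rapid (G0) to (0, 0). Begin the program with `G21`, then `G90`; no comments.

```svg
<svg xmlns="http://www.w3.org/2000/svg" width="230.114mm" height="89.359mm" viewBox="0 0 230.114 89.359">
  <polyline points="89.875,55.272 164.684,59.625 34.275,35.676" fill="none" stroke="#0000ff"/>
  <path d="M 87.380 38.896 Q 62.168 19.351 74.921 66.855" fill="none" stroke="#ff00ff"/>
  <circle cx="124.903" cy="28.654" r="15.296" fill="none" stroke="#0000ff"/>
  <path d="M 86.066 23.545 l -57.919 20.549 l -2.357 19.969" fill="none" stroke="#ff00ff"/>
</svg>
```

Since the viewBox matches the mm dimensions, user units are millimetres directly. The only transform is the Y-flip y_m = 89.359 − y_svg.

Shape 1 is a open polyline drawn with `<polyline>`. Its stroke #0000ff means cut at S806, F897. After flipping Y the toolpath is (89.875,34.087) → (164.684,29.734) → (34.275,53.683).

Shape 2 is a quadratic bezier drawn with `<path>`. Its stroke #ff00ff means engrave at S187, F3700. After flipping Y the toolpath is (87.380,50.463) → (78.814,55.599) → (73.285,55.371) → (70.793,49.779) → (71.338,38.824) → (74.921,22.504).

Shape 3 is a circle drawn with `<circle>`. Its stroke #0000ff means cut at S806, F897. After flipping Y the toolpath is (140.199,60.705) → (137.278,69.696) → (129.630,75.252) → (120.176,75.252) → (112.528,69.696) → (109.607,60.705) → (112.528,51.714) → (120.176,46.158) → (129.630,46.158) → (137.278,51.714) → (140.199,60.705), returning to the start.

Shape 4 is a open polyline drawn with `<path>`. Its stroke #ff00ff means engrave at S187, F3700. After flipping Y the toolpath is (86.066,65.814) → (28.147,45.265) → (25.790,25.296).

G21
G90
G0 X89.875 Y34.087
M3 S806
G1 X164.684 Y29.734 F897
G1 X34.275 Y53.683 F897
M5
G0 X87.380 Y50.463
M3 S187
G1 X78.814 Y55.599 F3700
G1 X73.285 Y55.371 F3700
G1 X70.793 Y49.779 F3700
G1 X71.338 Y38.824 F3700
G1 X74.921 Y22.504 F3700
M5
G0 X140.199 Y60.705
M3 S806
G1 X137.278 Y69.696 F897
G1 X129.630 Y75.252 F897
G1 X120.176 Y75.252 F897
G1 X112.528 Y69.696 F897
G1 X109.607 Y60.705 F897
G1 X112.528 Y51.714 F897
G1 X120.176 Y46.158 F897
G1 X129.630 Y46.158 F897
G1 X137.278 Y51.714 F897
G1 X140.199 Y60.705 F897
M5
G0 X86.066 Y65.814
M3 S187
G1 X28.147 Y45.265 F3700
G1 X25.790 Y25.296 F3700
M5
G0 X0.000 Y0.000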